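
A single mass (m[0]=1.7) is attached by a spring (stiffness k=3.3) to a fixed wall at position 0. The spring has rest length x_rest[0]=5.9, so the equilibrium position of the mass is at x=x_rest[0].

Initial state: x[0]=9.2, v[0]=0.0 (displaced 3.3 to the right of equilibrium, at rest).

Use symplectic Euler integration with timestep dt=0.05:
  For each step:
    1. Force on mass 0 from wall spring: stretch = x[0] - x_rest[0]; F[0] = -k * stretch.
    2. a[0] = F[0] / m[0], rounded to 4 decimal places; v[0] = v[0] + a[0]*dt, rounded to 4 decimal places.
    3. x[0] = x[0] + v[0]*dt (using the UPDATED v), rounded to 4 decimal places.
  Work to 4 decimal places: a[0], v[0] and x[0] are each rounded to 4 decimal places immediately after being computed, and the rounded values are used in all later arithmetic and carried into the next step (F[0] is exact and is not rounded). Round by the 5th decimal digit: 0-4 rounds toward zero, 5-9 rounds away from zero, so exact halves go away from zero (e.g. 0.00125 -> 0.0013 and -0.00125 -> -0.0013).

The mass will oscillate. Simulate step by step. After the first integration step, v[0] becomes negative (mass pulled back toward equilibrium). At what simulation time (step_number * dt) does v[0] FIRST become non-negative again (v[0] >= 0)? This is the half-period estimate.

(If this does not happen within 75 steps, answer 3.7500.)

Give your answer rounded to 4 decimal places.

Answer: 2.3000

Derivation:
Step 0: x=[9.2000] v=[0.0000]
Step 1: x=[9.1840] v=[-0.3203]
Step 2: x=[9.1521] v=[-0.6390]
Step 3: x=[9.1044] v=[-0.9546]
Step 4: x=[9.0411] v=[-1.2656]
Step 5: x=[8.9626] v=[-1.5705]
Step 6: x=[8.8692] v=[-1.8678]
Step 7: x=[8.7614] v=[-2.1560]
Step 8: x=[8.6397] v=[-2.4337]
Step 9: x=[8.5047] v=[-2.6996]
Step 10: x=[8.3571] v=[-2.9524]
Step 11: x=[8.1976] v=[-3.1909]
Step 12: x=[8.0269] v=[-3.4139]
Step 13: x=[7.8459] v=[-3.6203]
Step 14: x=[7.6554] v=[-3.8092]
Step 15: x=[7.4564] v=[-3.9796]
Step 16: x=[7.2499] v=[-4.1307]
Step 17: x=[7.0368] v=[-4.2617]
Step 18: x=[6.8182] v=[-4.3720]
Step 19: x=[6.5951] v=[-4.4611]
Step 20: x=[6.3687] v=[-4.5286]
Step 21: x=[6.1400] v=[-4.5741]
Step 22: x=[5.9101] v=[-4.5974]
Step 23: x=[5.6802] v=[-4.5984]
Step 24: x=[5.4513] v=[-4.5771]
Step 25: x=[5.2246] v=[-4.5336]
Step 26: x=[5.0012] v=[-4.4680]
Step 27: x=[4.7822] v=[-4.3808]
Step 28: x=[4.5686] v=[-4.2723]
Step 29: x=[4.3614] v=[-4.1431]
Step 30: x=[4.1617] v=[-3.9938]
Step 31: x=[3.9704] v=[-3.8251]
Step 32: x=[3.7885] v=[-3.6378]
Step 33: x=[3.6169] v=[-3.4329]
Step 34: x=[3.4563] v=[-3.2113]
Step 35: x=[3.3076] v=[-2.9741]
Step 36: x=[3.1715] v=[-2.7225]
Step 37: x=[3.0486] v=[-2.4577]
Step 38: x=[2.9396] v=[-2.1809]
Step 39: x=[2.8449] v=[-1.8936]
Step 40: x=[2.7650] v=[-1.5971]
Step 41: x=[2.7004] v=[-1.2928]
Step 42: x=[2.6513] v=[-0.9823]
Step 43: x=[2.6180] v=[-0.6670]
Step 44: x=[2.6006] v=[-0.3485]
Step 45: x=[2.5992] v=[-0.0283]
Step 46: x=[2.6138] v=[0.2921]
First v>=0 after going negative at step 46, time=2.3000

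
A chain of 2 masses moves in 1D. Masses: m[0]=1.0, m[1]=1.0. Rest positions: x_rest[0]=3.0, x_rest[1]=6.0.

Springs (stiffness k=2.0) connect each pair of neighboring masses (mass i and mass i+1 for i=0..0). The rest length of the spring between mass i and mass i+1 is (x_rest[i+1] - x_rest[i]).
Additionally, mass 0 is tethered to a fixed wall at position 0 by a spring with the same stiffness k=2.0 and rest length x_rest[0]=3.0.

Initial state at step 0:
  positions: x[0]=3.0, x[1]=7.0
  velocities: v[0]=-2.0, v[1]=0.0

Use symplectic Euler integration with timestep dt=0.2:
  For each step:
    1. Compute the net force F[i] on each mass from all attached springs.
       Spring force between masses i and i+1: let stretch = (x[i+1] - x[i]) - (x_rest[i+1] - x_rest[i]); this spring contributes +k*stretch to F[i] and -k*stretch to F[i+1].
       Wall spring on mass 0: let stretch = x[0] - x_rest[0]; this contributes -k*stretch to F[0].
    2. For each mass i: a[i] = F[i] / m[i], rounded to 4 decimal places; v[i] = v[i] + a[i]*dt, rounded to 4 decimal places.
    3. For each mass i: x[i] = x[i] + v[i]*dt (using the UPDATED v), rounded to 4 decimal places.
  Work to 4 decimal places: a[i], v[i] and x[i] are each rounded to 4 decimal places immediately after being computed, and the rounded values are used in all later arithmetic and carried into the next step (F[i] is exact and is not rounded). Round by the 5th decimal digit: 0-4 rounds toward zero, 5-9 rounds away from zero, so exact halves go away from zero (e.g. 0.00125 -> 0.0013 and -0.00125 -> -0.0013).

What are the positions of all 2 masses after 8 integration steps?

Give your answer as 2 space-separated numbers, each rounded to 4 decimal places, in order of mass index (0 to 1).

Step 0: x=[3.0000 7.0000] v=[-2.0000 0.0000]
Step 1: x=[2.6800 6.9200] v=[-1.6000 -0.4000]
Step 2: x=[2.4848 6.7408] v=[-0.9760 -0.8960]
Step 3: x=[2.4313 6.4611] v=[-0.2675 -1.3984]
Step 4: x=[2.5057 6.0990] v=[0.3719 -1.8103]
Step 5: x=[2.6671 5.6895] v=[0.8069 -2.0476]
Step 6: x=[2.8569 5.2782] v=[0.9490 -2.0566]
Step 7: x=[3.0119 4.9132] v=[0.7748 -1.8251]
Step 8: x=[3.0780 4.6361] v=[0.3306 -1.3856]

Answer: 3.0780 4.6361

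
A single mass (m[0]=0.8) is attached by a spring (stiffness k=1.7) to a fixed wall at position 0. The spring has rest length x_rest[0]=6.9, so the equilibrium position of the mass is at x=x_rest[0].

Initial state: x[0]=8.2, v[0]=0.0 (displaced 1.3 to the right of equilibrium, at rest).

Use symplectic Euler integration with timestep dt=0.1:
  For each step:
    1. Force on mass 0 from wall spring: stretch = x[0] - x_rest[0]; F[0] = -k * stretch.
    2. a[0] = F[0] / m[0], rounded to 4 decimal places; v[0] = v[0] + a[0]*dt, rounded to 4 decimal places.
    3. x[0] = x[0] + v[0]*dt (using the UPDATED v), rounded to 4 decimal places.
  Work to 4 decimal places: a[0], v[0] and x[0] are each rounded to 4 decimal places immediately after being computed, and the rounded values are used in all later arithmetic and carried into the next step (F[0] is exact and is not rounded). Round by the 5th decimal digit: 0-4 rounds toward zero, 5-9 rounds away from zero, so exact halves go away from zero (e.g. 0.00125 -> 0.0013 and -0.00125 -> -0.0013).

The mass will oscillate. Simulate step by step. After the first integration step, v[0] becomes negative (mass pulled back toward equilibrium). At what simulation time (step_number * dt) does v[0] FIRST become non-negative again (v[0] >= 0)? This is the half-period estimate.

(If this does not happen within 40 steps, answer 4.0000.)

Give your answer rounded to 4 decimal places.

Answer: 2.2000

Derivation:
Step 0: x=[8.2000] v=[0.0000]
Step 1: x=[8.1724] v=[-0.2763]
Step 2: x=[8.1177] v=[-0.5467]
Step 3: x=[8.0372] v=[-0.8055]
Step 4: x=[7.9325] v=[-1.0472]
Step 5: x=[7.8058] v=[-1.2666]
Step 6: x=[7.6599] v=[-1.4591]
Step 7: x=[7.4978] v=[-1.6206]
Step 8: x=[7.3230] v=[-1.7476]
Step 9: x=[7.1393] v=[-1.8375]
Step 10: x=[6.9505] v=[-1.8884]
Step 11: x=[6.7606] v=[-1.8991]
Step 12: x=[6.5737] v=[-1.8695]
Step 13: x=[6.3937] v=[-1.8002]
Step 14: x=[6.2244] v=[-1.6926]
Step 15: x=[6.0695] v=[-1.5490]
Step 16: x=[5.9323] v=[-1.3725]
Step 17: x=[5.8156] v=[-1.1669]
Step 18: x=[5.7220] v=[-0.9365]
Step 19: x=[5.6534] v=[-0.6862]
Step 20: x=[5.6113] v=[-0.4213]
Step 21: x=[5.5966] v=[-0.1475]
Step 22: x=[5.6096] v=[0.1295]
First v>=0 after going negative at step 22, time=2.2000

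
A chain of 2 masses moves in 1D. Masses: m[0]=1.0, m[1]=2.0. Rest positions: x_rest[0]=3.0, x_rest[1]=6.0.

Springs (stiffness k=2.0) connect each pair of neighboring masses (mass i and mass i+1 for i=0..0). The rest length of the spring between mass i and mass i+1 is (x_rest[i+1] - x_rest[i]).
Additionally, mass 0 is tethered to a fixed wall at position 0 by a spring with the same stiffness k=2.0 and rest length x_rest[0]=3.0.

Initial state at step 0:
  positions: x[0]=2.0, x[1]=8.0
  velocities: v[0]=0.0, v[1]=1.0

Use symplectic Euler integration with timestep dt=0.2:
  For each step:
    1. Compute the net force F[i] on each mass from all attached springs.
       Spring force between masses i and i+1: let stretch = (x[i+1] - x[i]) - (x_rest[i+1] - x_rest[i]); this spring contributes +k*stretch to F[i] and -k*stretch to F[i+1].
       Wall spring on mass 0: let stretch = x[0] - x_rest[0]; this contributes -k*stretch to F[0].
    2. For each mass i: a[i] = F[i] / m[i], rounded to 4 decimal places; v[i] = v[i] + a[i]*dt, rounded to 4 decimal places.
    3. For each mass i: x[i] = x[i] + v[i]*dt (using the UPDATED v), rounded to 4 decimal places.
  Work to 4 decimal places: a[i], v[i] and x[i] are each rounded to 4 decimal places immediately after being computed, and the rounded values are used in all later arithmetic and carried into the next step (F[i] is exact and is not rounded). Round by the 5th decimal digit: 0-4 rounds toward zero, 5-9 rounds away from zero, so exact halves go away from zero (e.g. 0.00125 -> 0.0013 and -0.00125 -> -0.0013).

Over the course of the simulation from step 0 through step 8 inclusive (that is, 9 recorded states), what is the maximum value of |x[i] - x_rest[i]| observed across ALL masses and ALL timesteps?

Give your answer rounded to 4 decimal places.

Answer: 2.8838

Derivation:
Step 0: x=[2.0000 8.0000] v=[0.0000 1.0000]
Step 1: x=[2.3200 8.0800] v=[1.6000 0.4000]
Step 2: x=[2.9152 8.0496] v=[2.9760 -0.1520]
Step 3: x=[3.6879 7.9338] v=[3.8637 -0.5789]
Step 4: x=[4.5053 7.7682] v=[4.0869 -0.8281]
Step 5: x=[5.2233 7.5921] v=[3.5899 -0.8807]
Step 6: x=[5.7129 7.4412] v=[2.4481 -0.7545]
Step 7: x=[5.8838 7.3412] v=[0.8543 -0.5002]
Step 8: x=[5.7005 7.3029] v=[-0.9163 -0.1917]
Max displacement = 2.8838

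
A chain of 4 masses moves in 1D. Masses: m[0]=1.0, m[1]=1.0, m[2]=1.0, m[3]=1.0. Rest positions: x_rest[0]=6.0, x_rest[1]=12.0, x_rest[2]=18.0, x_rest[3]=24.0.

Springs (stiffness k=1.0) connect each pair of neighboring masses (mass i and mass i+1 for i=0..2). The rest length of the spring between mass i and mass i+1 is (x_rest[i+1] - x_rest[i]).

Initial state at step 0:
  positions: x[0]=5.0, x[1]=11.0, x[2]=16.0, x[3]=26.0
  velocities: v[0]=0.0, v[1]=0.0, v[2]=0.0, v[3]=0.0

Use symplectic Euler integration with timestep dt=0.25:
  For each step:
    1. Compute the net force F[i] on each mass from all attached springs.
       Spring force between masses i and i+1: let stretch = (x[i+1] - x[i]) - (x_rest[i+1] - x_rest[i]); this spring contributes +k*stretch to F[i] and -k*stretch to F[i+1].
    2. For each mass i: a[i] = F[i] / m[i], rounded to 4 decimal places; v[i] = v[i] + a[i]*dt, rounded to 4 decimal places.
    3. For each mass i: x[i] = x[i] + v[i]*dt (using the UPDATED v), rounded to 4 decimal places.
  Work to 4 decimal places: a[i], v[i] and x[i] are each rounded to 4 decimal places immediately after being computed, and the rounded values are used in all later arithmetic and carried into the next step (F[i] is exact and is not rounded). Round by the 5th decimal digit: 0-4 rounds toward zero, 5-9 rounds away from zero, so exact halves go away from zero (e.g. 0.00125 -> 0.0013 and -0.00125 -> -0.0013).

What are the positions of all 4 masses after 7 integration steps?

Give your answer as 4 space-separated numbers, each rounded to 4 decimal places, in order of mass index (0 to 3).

Step 0: x=[5.0000 11.0000 16.0000 26.0000] v=[0.0000 0.0000 0.0000 0.0000]
Step 1: x=[5.0000 10.9375 16.3125 25.7500] v=[0.0000 -0.2500 1.2500 -1.0000]
Step 2: x=[4.9961 10.8399 16.8789 25.2852] v=[-0.0156 -0.3906 2.2656 -1.8594]
Step 3: x=[4.9824 10.7545 17.5933 24.6700] v=[-0.0547 -0.3418 2.8574 -2.4610]
Step 4: x=[4.9545 10.7357 18.3225 23.9875] v=[-0.1117 -0.0751 2.9169 -2.7302]
Step 5: x=[4.9129 10.8298 18.9316 23.3259] v=[-0.1664 0.3763 2.4365 -2.6465]
Step 6: x=[4.8661 11.0604 19.3090 22.7646] v=[-0.1872 0.9225 1.5096 -2.2451]
Step 7: x=[4.8315 11.4194 19.3869 22.3624] v=[-0.1386 1.4361 0.3114 -1.6090]

Answer: 4.8315 11.4194 19.3869 22.3624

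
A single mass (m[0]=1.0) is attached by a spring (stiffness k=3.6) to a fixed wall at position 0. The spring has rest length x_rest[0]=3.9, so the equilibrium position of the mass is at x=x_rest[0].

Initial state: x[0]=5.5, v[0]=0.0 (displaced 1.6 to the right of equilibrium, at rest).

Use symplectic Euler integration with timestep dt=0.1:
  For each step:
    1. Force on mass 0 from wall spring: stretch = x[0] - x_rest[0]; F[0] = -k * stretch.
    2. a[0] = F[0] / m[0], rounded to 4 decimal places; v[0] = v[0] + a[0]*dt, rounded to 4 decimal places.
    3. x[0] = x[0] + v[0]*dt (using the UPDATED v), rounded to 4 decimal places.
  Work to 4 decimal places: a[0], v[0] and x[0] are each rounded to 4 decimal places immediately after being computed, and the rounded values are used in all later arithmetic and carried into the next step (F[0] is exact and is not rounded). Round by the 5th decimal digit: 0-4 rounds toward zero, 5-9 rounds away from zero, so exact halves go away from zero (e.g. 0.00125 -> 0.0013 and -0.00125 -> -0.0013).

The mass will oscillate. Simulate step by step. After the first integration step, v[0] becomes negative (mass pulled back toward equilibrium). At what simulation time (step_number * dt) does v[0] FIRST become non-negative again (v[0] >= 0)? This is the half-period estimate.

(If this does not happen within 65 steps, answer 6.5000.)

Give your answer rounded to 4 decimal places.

Step 0: x=[5.5000] v=[0.0000]
Step 1: x=[5.4424] v=[-0.5760]
Step 2: x=[5.3293] v=[-1.1313]
Step 3: x=[5.1647] v=[-1.6459]
Step 4: x=[4.9546] v=[-2.1012]
Step 5: x=[4.7065] v=[-2.4809]
Step 6: x=[4.4294] v=[-2.7712]
Step 7: x=[4.1332] v=[-2.9618]
Step 8: x=[3.8286] v=[-3.0458]
Step 9: x=[3.5266] v=[-3.0201]
Step 10: x=[3.2380] v=[-2.8857]
Step 11: x=[2.9733] v=[-2.6474]
Step 12: x=[2.7419] v=[-2.3138]
Step 13: x=[2.5522] v=[-1.8969]
Step 14: x=[2.4110] v=[-1.4117]
Step 15: x=[2.3234] v=[-0.8757]
Step 16: x=[2.2926] v=[-0.3081]
Step 17: x=[2.3197] v=[0.2706]
First v>=0 after going negative at step 17, time=1.7000

Answer: 1.7000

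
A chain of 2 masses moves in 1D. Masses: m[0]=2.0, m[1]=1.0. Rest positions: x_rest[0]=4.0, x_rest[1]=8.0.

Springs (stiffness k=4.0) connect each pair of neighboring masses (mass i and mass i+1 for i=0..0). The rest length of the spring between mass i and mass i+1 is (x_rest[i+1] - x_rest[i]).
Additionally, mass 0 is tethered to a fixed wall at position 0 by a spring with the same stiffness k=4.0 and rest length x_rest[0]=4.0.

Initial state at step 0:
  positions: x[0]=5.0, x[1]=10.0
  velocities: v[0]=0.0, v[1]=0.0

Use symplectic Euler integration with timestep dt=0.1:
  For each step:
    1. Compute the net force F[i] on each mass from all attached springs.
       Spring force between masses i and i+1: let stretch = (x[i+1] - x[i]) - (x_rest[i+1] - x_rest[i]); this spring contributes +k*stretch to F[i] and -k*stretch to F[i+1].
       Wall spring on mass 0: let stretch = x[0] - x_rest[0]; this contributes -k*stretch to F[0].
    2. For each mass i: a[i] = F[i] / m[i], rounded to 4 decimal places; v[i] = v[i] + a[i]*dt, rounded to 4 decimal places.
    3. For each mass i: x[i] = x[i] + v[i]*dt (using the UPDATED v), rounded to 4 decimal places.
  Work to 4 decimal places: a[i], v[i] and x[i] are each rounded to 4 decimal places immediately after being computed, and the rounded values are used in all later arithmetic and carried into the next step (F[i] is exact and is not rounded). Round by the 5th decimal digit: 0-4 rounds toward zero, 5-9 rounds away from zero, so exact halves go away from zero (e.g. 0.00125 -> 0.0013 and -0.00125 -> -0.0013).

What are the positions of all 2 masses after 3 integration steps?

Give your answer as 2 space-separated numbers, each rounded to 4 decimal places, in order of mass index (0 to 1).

Answer: 4.9961 9.7679

Derivation:
Step 0: x=[5.0000 10.0000] v=[0.0000 0.0000]
Step 1: x=[5.0000 9.9600] v=[0.0000 -0.4000]
Step 2: x=[4.9992 9.8816] v=[-0.0080 -0.7840]
Step 3: x=[4.9961 9.7679] v=[-0.0314 -1.1370]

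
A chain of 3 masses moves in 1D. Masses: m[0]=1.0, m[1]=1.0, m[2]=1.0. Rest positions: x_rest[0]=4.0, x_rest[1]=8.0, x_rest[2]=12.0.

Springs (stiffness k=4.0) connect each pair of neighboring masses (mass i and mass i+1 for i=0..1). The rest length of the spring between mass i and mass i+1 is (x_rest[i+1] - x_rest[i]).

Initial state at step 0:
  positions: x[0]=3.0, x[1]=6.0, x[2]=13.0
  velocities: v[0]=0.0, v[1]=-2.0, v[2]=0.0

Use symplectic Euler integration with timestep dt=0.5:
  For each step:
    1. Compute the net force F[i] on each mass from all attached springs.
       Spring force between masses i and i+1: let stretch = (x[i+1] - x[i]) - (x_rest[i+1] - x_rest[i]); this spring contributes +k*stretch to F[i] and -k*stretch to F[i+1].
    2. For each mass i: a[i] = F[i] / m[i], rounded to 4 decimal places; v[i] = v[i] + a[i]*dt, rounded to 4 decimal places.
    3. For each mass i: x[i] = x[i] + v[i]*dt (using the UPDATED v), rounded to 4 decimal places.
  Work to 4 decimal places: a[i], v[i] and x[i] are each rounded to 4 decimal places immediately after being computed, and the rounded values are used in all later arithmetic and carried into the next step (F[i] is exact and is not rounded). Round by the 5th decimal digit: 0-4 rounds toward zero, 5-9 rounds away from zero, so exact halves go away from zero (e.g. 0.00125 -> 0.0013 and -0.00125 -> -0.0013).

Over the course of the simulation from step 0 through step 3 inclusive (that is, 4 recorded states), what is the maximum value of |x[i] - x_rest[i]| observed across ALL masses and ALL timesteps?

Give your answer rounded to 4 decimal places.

Step 0: x=[3.0000 6.0000 13.0000] v=[0.0000 -2.0000 0.0000]
Step 1: x=[2.0000 9.0000 10.0000] v=[-2.0000 6.0000 -6.0000]
Step 2: x=[4.0000 6.0000 10.0000] v=[4.0000 -6.0000 0.0000]
Step 3: x=[4.0000 5.0000 10.0000] v=[0.0000 -2.0000 0.0000]
Max displacement = 3.0000

Answer: 3.0000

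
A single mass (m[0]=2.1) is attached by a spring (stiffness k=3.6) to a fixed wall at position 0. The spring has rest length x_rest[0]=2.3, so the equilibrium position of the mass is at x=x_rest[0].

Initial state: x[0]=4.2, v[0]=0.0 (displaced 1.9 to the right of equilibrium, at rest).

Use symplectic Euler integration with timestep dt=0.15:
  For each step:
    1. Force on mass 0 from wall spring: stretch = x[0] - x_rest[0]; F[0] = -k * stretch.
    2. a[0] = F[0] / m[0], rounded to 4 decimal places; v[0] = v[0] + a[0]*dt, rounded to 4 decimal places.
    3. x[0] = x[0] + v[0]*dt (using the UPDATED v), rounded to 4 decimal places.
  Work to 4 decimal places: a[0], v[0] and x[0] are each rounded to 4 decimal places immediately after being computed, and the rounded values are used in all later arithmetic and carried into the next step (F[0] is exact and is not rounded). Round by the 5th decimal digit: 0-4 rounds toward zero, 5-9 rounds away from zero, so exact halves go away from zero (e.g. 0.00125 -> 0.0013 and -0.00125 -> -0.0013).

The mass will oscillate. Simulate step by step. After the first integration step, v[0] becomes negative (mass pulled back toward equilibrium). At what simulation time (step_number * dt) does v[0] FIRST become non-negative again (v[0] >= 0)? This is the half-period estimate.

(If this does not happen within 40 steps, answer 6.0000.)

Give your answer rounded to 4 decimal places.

Step 0: x=[4.2000] v=[0.0000]
Step 1: x=[4.1267] v=[-0.4886]
Step 2: x=[3.9830] v=[-0.9583]
Step 3: x=[3.7743] v=[-1.3911]
Step 4: x=[3.5088] v=[-1.7702]
Step 5: x=[3.1967] v=[-2.0810]
Step 6: x=[2.8500] v=[-2.3116]
Step 7: x=[2.4821] v=[-2.4530]
Step 8: x=[2.1071] v=[-2.4998]
Step 9: x=[1.7396] v=[-2.4502]
Step 10: x=[1.3937] v=[-2.3061]
Step 11: x=[1.0828] v=[-2.0730]
Step 12: x=[0.8188] v=[-1.7600]
Step 13: x=[0.6119] v=[-1.3791]
Step 14: x=[0.4702] v=[-0.9450]
Step 15: x=[0.3990] v=[-0.4745]
Step 16: x=[0.4011] v=[0.0143]
First v>=0 after going negative at step 16, time=2.4000

Answer: 2.4000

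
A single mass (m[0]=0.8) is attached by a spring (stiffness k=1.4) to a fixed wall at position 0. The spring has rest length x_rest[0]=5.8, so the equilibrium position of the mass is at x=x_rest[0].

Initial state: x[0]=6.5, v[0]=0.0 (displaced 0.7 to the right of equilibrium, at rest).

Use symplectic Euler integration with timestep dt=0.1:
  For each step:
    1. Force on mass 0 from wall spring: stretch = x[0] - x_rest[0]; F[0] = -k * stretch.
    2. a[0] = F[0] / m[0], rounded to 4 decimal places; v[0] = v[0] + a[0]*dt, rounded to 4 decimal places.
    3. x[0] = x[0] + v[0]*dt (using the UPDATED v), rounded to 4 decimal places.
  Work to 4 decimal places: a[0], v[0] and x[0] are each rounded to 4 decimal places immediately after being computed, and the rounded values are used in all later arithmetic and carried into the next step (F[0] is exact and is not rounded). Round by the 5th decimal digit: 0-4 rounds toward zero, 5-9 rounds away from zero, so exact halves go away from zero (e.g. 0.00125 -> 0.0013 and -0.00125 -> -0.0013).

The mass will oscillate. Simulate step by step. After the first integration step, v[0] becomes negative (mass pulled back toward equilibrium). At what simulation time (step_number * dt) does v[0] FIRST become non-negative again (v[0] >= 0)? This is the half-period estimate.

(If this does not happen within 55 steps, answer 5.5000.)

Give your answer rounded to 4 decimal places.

Step 0: x=[6.5000] v=[0.0000]
Step 1: x=[6.4878] v=[-0.1225]
Step 2: x=[6.4635] v=[-0.2429]
Step 3: x=[6.4276] v=[-0.3590]
Step 4: x=[6.3807] v=[-0.4688]
Step 5: x=[6.3237] v=[-0.5704]
Step 6: x=[6.2575] v=[-0.6621]
Step 7: x=[6.1833] v=[-0.7422]
Step 8: x=[6.1024] v=[-0.8093]
Step 9: x=[6.0162] v=[-0.8622]
Step 10: x=[5.9262] v=[-0.9000]
Step 11: x=[5.8340] v=[-0.9221]
Step 12: x=[5.7412] v=[-0.9281]
Step 13: x=[5.6494] v=[-0.9178]
Step 14: x=[5.5603] v=[-0.8914]
Step 15: x=[5.4754] v=[-0.8495]
Step 16: x=[5.3961] v=[-0.7927]
Step 17: x=[5.3239] v=[-0.7220]
Step 18: x=[5.2600] v=[-0.6387]
Step 19: x=[5.2056] v=[-0.5442]
Step 20: x=[5.1616] v=[-0.4402]
Step 21: x=[5.1288] v=[-0.3285]
Step 22: x=[5.1077] v=[-0.2110]
Step 23: x=[5.0987] v=[-0.0899]
Step 24: x=[5.1020] v=[0.0328]
First v>=0 after going negative at step 24, time=2.4000

Answer: 2.4000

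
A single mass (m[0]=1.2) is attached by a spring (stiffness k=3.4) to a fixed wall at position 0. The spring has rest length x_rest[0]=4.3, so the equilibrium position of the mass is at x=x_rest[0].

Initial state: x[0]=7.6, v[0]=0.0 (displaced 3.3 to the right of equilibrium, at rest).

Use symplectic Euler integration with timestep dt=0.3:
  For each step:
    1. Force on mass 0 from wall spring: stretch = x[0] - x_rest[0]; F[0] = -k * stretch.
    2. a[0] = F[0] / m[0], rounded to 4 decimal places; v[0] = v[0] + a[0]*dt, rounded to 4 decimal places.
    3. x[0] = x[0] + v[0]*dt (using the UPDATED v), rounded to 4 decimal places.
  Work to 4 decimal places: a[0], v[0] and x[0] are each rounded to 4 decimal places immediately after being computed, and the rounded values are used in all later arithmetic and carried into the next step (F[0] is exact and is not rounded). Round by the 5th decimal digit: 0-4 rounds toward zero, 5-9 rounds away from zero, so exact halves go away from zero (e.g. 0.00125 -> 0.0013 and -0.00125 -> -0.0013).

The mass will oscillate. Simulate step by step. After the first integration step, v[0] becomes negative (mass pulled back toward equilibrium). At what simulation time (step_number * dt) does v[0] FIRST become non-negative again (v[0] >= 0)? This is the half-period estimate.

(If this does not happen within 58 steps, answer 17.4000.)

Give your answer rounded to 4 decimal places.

Answer: 2.1000

Derivation:
Step 0: x=[7.6000] v=[0.0000]
Step 1: x=[6.7585] v=[-2.8050]
Step 2: x=[5.2901] v=[-4.8947]
Step 3: x=[3.5692] v=[-5.7363]
Step 4: x=[2.0347] v=[-5.1151]
Step 5: x=[1.0778] v=[-3.1896]
Step 6: x=[0.9426] v=[-0.4507]
Step 7: x=[1.6635] v=[2.4031]
First v>=0 after going negative at step 7, time=2.1000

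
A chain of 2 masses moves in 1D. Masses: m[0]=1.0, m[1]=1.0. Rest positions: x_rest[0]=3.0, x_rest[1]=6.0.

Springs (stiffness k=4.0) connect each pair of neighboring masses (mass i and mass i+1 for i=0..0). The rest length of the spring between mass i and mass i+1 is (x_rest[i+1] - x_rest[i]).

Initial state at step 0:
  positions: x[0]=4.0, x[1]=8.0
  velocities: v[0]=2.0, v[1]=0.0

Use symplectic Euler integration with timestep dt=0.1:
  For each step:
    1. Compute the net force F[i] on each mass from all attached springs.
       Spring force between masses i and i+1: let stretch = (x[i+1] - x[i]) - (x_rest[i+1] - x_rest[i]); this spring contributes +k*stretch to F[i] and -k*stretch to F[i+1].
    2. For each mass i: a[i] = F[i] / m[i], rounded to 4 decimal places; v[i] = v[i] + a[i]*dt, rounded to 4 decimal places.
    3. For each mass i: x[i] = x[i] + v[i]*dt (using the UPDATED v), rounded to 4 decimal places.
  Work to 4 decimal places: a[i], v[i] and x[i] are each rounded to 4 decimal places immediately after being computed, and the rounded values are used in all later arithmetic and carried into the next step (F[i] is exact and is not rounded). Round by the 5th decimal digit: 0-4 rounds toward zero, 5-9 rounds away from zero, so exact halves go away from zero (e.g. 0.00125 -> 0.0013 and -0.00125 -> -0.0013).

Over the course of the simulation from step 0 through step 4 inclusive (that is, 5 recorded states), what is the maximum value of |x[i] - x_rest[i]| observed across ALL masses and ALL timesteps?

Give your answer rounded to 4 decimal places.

Answer: 2.0776

Derivation:
Step 0: x=[4.0000 8.0000] v=[2.0000 0.0000]
Step 1: x=[4.2400 7.9600] v=[2.4000 -0.4000]
Step 2: x=[4.5088 7.8912] v=[2.6880 -0.6880]
Step 3: x=[4.7929 7.8071] v=[2.8410 -0.8410]
Step 4: x=[5.0776 7.7224] v=[2.8467 -0.8467]
Max displacement = 2.0776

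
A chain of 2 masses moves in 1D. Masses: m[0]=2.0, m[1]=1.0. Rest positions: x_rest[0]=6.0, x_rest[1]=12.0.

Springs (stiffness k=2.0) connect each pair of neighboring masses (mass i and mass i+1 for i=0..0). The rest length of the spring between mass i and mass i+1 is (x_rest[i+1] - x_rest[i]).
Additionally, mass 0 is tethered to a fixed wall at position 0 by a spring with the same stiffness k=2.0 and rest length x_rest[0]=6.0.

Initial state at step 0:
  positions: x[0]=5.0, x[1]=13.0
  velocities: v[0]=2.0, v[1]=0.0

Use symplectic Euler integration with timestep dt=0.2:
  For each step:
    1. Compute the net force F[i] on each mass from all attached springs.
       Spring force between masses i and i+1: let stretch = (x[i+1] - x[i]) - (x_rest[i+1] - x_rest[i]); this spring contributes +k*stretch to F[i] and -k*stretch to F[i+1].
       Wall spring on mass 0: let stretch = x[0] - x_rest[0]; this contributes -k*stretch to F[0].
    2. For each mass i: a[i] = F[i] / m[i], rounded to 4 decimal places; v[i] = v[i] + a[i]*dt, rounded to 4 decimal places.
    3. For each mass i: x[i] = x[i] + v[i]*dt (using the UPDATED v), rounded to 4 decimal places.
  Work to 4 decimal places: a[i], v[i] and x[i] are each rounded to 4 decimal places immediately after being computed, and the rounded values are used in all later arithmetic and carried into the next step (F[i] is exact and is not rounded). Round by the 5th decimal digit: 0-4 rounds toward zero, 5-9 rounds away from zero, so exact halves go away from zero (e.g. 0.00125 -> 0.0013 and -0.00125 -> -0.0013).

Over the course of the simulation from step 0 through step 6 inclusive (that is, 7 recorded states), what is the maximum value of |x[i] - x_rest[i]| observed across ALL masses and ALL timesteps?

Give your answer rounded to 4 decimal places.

Answer: 2.0473

Derivation:
Step 0: x=[5.0000 13.0000] v=[2.0000 0.0000]
Step 1: x=[5.5200 12.8400] v=[2.6000 -0.8000]
Step 2: x=[6.1120 12.5744] v=[2.9600 -1.3280]
Step 3: x=[6.7180 12.2718] v=[3.0301 -1.5130]
Step 4: x=[7.2775 12.0049] v=[2.7973 -1.3345]
Step 5: x=[7.7350 11.8398] v=[2.2873 -0.8255]
Step 6: x=[8.0473 11.8263] v=[1.5613 -0.0674]
Max displacement = 2.0473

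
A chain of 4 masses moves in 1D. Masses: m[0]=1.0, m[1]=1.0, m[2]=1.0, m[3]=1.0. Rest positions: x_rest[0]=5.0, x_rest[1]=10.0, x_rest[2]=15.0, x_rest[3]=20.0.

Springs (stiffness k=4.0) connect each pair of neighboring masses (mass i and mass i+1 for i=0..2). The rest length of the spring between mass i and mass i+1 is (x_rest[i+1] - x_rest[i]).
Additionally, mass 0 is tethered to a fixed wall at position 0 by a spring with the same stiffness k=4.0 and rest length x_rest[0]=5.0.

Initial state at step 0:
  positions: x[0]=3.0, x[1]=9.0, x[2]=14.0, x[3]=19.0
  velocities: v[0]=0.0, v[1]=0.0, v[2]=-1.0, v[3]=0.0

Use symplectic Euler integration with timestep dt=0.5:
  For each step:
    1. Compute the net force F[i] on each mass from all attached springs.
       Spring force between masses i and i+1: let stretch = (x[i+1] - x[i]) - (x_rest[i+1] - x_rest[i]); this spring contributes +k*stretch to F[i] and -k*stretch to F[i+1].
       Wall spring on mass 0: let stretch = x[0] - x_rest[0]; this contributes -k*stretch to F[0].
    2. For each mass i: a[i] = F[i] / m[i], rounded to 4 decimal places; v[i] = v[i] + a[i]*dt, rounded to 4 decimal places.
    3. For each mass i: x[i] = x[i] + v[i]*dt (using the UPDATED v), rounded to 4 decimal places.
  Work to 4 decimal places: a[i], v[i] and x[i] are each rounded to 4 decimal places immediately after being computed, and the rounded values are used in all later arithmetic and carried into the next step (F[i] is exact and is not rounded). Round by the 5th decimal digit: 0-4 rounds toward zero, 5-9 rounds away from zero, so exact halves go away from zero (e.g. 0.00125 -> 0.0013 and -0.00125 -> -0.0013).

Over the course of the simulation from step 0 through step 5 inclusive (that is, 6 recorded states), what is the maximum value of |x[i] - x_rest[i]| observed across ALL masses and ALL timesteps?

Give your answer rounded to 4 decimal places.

Step 0: x=[3.0000 9.0000 14.0000 19.0000] v=[0.0000 0.0000 -1.0000 0.0000]
Step 1: x=[6.0000 8.0000 13.5000 19.0000] v=[6.0000 -2.0000 -1.0000 0.0000]
Step 2: x=[5.0000 10.5000 13.0000 18.5000] v=[-2.0000 5.0000 -1.0000 -1.0000]
Step 3: x=[4.5000 10.0000 15.5000 17.5000] v=[-1.0000 -1.0000 5.0000 -2.0000]
Step 4: x=[5.0000 9.5000 14.5000 19.5000] v=[1.0000 -1.0000 -2.0000 4.0000]
Step 5: x=[5.0000 9.5000 13.5000 21.5000] v=[0.0000 0.0000 -2.0000 4.0000]
Max displacement = 2.5000

Answer: 2.5000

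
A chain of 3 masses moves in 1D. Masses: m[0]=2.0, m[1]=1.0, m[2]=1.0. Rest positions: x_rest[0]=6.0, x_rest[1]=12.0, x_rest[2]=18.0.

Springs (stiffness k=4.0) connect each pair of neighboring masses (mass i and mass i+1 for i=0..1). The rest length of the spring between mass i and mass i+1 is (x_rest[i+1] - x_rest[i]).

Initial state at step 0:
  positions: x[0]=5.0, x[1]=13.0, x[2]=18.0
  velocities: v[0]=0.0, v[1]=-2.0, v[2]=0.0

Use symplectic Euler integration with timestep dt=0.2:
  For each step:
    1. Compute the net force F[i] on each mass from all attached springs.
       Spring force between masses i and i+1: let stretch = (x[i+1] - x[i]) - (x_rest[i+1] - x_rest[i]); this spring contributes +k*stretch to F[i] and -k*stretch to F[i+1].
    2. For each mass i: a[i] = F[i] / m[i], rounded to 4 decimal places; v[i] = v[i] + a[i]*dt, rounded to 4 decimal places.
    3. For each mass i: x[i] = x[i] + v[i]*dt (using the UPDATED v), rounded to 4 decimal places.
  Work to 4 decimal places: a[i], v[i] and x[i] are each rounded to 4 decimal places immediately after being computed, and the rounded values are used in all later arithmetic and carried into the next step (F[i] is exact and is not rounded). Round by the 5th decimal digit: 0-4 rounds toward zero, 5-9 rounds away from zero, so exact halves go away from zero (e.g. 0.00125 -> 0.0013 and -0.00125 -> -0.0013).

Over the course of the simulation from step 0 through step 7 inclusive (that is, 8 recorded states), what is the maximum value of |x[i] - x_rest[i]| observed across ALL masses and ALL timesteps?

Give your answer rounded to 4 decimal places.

Step 0: x=[5.0000 13.0000 18.0000] v=[0.0000 -2.0000 0.0000]
Step 1: x=[5.1600 12.1200 18.1600] v=[0.8000 -4.4000 0.8000]
Step 2: x=[5.3968 11.0928 18.3136] v=[1.1840 -5.1360 0.7680]
Step 3: x=[5.6093 10.3096 18.2719] v=[1.0624 -3.9162 -0.2086]
Step 4: x=[5.7178 10.0483 17.9162] v=[0.5425 -1.3066 -1.7784]
Step 5: x=[5.6927 10.3530 17.2617] v=[-0.1253 1.5233 -3.2727]
Step 6: x=[5.5605 11.0174 16.4618] v=[-0.6612 3.3220 -3.9997]
Step 7: x=[5.3848 11.6798 15.7508] v=[-0.8784 3.3120 -3.5552]
Max displacement = 2.2492

Answer: 2.2492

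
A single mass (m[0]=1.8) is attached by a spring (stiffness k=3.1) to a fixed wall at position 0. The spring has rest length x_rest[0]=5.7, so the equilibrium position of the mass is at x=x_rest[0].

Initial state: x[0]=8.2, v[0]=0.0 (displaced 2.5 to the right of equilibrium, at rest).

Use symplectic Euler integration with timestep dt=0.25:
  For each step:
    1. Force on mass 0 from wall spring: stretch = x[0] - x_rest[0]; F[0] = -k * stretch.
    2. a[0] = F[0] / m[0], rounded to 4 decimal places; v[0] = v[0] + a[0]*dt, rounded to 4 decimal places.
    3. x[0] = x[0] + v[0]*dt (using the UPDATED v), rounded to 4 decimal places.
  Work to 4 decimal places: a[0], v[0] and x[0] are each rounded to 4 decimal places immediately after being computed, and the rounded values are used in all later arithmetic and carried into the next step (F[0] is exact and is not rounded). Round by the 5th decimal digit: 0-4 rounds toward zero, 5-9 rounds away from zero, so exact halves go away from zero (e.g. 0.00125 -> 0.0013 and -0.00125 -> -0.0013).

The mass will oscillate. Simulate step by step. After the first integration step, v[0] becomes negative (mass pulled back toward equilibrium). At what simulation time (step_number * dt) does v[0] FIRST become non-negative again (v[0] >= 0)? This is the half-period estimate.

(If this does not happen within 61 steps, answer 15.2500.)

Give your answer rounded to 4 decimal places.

Step 0: x=[8.2000] v=[0.0000]
Step 1: x=[7.9309] v=[-1.0764]
Step 2: x=[7.4217] v=[-2.0369]
Step 3: x=[6.7272] v=[-2.7782]
Step 4: x=[5.9221] v=[-3.2205]
Step 5: x=[5.0931] v=[-3.3161]
Step 6: x=[4.3294] v=[-3.0548]
Step 7: x=[3.7132] v=[-2.4647]
Step 8: x=[3.3109] v=[-1.6093]
Step 9: x=[3.1657] v=[-0.5807]
Step 10: x=[3.2933] v=[0.5105]
First v>=0 after going negative at step 10, time=2.5000

Answer: 2.5000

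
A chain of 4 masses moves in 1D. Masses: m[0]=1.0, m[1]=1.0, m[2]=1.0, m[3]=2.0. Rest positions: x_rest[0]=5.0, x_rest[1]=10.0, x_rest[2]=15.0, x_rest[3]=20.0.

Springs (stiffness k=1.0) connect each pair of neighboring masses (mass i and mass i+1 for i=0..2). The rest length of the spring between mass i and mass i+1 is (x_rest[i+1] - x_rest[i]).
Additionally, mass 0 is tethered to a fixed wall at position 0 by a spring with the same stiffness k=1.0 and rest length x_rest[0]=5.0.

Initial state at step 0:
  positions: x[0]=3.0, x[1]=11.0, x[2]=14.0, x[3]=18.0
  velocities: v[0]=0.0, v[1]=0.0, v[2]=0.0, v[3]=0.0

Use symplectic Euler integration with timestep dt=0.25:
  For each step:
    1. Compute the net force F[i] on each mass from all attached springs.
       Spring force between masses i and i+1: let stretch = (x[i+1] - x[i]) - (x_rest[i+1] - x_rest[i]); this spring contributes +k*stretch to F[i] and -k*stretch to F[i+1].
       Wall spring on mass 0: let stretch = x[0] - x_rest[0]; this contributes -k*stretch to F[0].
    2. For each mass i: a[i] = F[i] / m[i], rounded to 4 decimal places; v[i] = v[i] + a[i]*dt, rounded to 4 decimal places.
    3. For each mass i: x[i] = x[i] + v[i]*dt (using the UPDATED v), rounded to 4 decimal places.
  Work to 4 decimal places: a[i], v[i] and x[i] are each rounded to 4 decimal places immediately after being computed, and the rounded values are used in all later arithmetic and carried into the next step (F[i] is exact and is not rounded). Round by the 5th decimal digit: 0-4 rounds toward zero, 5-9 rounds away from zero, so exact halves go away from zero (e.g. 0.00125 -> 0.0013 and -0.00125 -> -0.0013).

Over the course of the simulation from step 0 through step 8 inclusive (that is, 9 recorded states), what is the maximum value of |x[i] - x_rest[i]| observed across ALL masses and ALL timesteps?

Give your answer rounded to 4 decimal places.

Answer: 2.1968

Derivation:
Step 0: x=[3.0000 11.0000 14.0000 18.0000] v=[0.0000 0.0000 0.0000 0.0000]
Step 1: x=[3.3125 10.6875 14.0625 18.0313] v=[1.2500 -1.2500 0.2500 0.1250]
Step 2: x=[3.8789 10.1250 14.1621 18.0948] v=[2.2656 -2.2500 0.3985 0.2539]
Step 3: x=[4.5933 9.4244 14.2552 18.1916] v=[2.8574 -2.8023 0.3724 0.3873]
Step 4: x=[5.3225 8.7238 14.2924 18.3217] v=[2.9169 -2.8024 0.1488 0.5203]
Step 5: x=[5.9317 8.1587 14.2334 18.4821] v=[2.4366 -2.2606 -0.2360 0.6417]
Step 6: x=[6.3093 7.8340 14.0603 18.6660] v=[1.5104 -1.2987 -0.6925 0.7356]
Step 7: x=[6.3879 7.8032 13.7859 18.8622] v=[0.3143 -0.1233 -1.0977 0.7849]
Step 8: x=[6.1557 8.0579 13.4548 19.0561] v=[-0.9289 1.0186 -1.3243 0.7754]
Max displacement = 2.1968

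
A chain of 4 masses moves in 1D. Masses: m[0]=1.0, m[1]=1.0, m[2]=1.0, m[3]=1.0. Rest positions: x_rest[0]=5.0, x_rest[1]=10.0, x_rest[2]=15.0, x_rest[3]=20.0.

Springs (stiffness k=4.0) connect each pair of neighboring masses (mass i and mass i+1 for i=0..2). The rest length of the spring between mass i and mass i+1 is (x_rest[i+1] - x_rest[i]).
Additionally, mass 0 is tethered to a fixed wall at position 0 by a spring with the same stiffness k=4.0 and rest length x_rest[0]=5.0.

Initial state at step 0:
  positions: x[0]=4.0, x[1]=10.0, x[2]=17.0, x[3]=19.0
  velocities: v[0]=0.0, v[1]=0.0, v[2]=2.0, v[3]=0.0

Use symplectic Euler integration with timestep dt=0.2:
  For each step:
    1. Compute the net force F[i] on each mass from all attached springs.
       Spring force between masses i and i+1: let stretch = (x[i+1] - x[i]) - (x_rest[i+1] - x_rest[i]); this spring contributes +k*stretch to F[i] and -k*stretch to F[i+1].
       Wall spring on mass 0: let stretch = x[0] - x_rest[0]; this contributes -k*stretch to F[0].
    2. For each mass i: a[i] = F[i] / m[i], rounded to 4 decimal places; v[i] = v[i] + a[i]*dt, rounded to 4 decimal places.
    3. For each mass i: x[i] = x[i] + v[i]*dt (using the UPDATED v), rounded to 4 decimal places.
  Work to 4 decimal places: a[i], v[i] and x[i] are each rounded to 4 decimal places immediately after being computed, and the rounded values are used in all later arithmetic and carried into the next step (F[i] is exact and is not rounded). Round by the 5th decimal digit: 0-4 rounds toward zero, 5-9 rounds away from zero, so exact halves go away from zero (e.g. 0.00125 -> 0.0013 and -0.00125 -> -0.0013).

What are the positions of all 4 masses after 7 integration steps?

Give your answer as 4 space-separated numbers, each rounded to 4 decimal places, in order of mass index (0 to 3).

Answer: 5.9288 10.1187 15.9763 21.0476

Derivation:
Step 0: x=[4.0000 10.0000 17.0000 19.0000] v=[0.0000 0.0000 2.0000 0.0000]
Step 1: x=[4.3200 10.1600 16.6000 19.4800] v=[1.6000 0.8000 -2.0000 2.4000]
Step 2: x=[4.8832 10.4160 15.6304 20.2992] v=[2.8160 1.2800 -4.8480 4.0960]
Step 3: x=[5.5503 10.6211 14.5735 21.1714] v=[3.3357 1.0253 -5.2845 4.3610]
Step 4: x=[6.1407 10.6472 13.9399 21.7879] v=[2.9521 0.1306 -3.1681 3.0827]
Step 5: x=[6.4696 10.4791 14.0351 21.9488] v=[1.6447 -0.8404 0.4761 0.8043]
Step 6: x=[6.4049 10.2385 14.8276 21.6435] v=[-0.3234 -1.2032 3.9623 -1.5267]
Step 7: x=[5.9288 10.1187 15.9763 21.0476] v=[-2.3804 -0.5988 5.7437 -2.9794]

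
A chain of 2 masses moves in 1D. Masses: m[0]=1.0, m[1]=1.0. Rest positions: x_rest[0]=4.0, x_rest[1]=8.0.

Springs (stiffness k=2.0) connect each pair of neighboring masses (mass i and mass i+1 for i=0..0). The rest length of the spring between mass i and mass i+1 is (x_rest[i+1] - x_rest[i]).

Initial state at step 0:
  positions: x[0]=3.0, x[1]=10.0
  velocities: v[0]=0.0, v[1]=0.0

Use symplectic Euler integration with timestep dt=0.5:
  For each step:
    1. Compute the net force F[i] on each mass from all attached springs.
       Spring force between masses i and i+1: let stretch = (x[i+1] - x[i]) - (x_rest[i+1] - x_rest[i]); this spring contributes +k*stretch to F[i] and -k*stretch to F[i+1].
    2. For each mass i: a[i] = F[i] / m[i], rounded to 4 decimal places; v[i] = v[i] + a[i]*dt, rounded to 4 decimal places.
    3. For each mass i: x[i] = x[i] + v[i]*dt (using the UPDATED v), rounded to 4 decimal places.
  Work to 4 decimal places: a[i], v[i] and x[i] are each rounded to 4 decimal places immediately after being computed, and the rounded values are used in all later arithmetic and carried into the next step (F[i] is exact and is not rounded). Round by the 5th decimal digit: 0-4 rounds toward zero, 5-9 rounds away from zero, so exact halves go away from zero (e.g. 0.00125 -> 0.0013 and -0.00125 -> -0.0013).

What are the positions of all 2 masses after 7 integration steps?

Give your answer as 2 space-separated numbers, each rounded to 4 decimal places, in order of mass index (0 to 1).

Answer: 4.5000 8.5000

Derivation:
Step 0: x=[3.0000 10.0000] v=[0.0000 0.0000]
Step 1: x=[4.5000 8.5000] v=[3.0000 -3.0000]
Step 2: x=[6.0000 7.0000] v=[3.0000 -3.0000]
Step 3: x=[6.0000 7.0000] v=[0.0000 0.0000]
Step 4: x=[4.5000 8.5000] v=[-3.0000 3.0000]
Step 5: x=[3.0000 10.0000] v=[-3.0000 3.0000]
Step 6: x=[3.0000 10.0000] v=[0.0000 0.0000]
Step 7: x=[4.5000 8.5000] v=[3.0000 -3.0000]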